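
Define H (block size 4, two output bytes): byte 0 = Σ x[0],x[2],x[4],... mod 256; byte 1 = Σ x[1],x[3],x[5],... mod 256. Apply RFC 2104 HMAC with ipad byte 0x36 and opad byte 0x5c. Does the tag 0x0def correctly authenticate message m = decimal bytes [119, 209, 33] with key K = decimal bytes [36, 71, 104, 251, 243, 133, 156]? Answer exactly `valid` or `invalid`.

Key decimal bytes [36, 71, 104, 251, 243, 133, 156] = 24 47 68 fb f3 85 9c is 7 bytes > B = 4, so hash it first: H(key) = 1b c7, then zero-pad to 4 bytes: K' = 1b c7 00 00.
K' ⊕ ipad = 2d f1 36 36; K' ⊕ opad = 47 9b 5c 5c.
Inner hash: even-index sum = 251 mod 256 = 251; odd-index sum = 504 mod 256 = 248 → fb f8.
Outer hash (recomputed tag): even-index sum = 414 mod 256 = 158; odd-index sum = 495 mod 256 = 239 → 9e ef.
Recomputed tag = 9eef; claimed = 0def → mismatch.

invalid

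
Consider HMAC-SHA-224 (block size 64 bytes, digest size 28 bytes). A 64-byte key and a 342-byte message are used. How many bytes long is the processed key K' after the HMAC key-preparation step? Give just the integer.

64

Key is 64 ≤ 64 bytes, zero-padded: |K'| = 64.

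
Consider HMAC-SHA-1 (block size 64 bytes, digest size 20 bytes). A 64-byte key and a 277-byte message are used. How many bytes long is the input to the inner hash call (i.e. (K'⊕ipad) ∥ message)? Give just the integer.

341

Key is 64 ≤ 64 bytes, zero-padded: |K'| = 64.
Inner input = (K'⊕ipad) ∥ m → 64 + 277 = 341 bytes.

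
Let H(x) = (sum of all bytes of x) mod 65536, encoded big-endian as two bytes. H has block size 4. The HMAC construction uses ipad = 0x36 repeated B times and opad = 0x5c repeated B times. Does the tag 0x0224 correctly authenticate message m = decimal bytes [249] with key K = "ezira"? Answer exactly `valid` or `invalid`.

Key "ezira" = 65 7a 69 72 61 is 5 bytes > B = 4, so hash it first: H(key) = 02 1b, then zero-pad to 4 bytes: K' = 02 1b 00 00.
K' ⊕ ipad = 34 2d 36 36; K' ⊕ opad = 5e 47 5c 5c.
Inner hash: sum = 52+45+54+54+249 = 454 → 01 c6.
Outer hash (recomputed tag): sum = 94+71+92+92+1+198 = 548 → 02 24.
Recomputed tag = 0224; claimed = 0224 → match.

valid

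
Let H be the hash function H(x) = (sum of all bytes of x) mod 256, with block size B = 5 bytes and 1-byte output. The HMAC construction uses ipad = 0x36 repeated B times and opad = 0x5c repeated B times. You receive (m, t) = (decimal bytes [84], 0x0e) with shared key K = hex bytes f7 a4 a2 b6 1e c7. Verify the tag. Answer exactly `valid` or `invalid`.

Key hex bytes f7 a4 a2 b6 1e c7 is 6 bytes > B = 5, so hash it first: H(key) = d8, then zero-pad to 5 bytes: K' = d8 00 00 00 00.
K' ⊕ ipad = ee 36 36 36 36; K' ⊕ opad = 84 5c 5c 5c 5c.
Inner hash: sum = 238+54+54+54+54+84 = 538; mod 256 = 26 → 1a.
Outer hash (recomputed tag): sum = 132+92+92+92+92+26 = 526; mod 256 = 14 → 0e.
Recomputed tag = 0e; claimed = 0e → match.

valid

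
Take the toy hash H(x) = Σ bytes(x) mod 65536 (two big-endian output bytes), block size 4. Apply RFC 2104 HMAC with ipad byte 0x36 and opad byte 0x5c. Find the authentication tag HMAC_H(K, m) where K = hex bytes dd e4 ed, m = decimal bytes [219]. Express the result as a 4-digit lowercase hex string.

02f2

Key hex bytes dd e4 ed is 3 bytes ≤ B = 4; zero-pad to 4 bytes: K' = dd e4 ed 00.
K' ⊕ ipad = eb d2 db 36.  K' ⊕ opad = 81 b8 b1 5c.
Inner input = (K'⊕ipad) ∥ m = eb d2 db 36 ∥ db.
Inner hash: sum = 235+210+219+54+219 = 937 → 03 a9.
Outer input = (K'⊕opad) ∥ inner = 81 b8 b1 5c ∥ 03 a9.
Outer hash (tag): sum = 129+184+177+92+3+169 = 754 → 02 f2.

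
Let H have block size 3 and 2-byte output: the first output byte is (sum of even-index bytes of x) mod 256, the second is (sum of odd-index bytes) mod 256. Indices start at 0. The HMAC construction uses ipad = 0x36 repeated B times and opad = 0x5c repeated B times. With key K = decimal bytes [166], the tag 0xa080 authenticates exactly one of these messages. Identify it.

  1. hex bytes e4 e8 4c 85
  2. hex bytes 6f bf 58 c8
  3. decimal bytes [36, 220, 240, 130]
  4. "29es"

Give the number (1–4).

Key decimal bytes [166] = a6 is 1 byte ≤ B = 3; zero-pad to 3 bytes: K' = a6 00 00.
K' ⊕ ipad = 90 36 36; K' ⊕ opad = fa 5c 5c.
m1: inner = H(90 36 36 e4 e8 4c 85) = 33 66; tag = H(fa 5c 5c 33 66) = bc8f
m2: inner = H(90 36 36 6f bf 58 c8) = 4d fd; tag = H(fa 5c 5c 4d fd) = 53a9
m3: inner = H(90 36 36 24 dc f0 82) = 24 4a; tag = H(fa 5c 5c 24 4a) = a080 ← matches
m4: inner = H(90 36 36 32 39 65 73) = 72 cd; tag = H(fa 5c 5c 72 cd) = 23ce

3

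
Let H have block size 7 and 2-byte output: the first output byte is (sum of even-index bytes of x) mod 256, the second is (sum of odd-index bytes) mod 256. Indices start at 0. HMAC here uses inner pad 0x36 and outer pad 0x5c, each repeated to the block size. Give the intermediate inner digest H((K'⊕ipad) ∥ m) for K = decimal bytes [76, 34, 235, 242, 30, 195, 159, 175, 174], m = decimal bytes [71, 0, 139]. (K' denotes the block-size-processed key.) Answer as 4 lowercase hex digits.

Key decimal bytes [76, 34, 235, 242, 30, 195, 159, 175, 174] = 4c 22 eb f2 1e c3 9f af ae is 9 bytes > B = 7, so hash it first: H(key) = a2 86, then zero-pad to 7 bytes: K' = a2 86 00 00 00 00 00.
K' ⊕ ipad = 94 b0 36 36 36 36 36.
Inner input = 94 b0 36 36 36 36 36 ∥ 47 00 8b.
Inner hash: even-index sum = 310 mod 256 = 54; odd-index sum = 494 mod 256 = 238 → 36 ee.

36ee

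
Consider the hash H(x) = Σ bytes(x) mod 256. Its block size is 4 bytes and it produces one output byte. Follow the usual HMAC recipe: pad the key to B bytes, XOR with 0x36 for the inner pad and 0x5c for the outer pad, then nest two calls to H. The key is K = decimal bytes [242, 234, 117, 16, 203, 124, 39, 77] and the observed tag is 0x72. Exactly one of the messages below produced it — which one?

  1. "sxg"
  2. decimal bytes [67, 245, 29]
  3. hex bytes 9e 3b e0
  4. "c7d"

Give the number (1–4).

1

Key decimal bytes [242, 234, 117, 16, 203, 124, 39, 77] = f2 ea 75 10 cb 7c 27 4d is 8 bytes > B = 4, so hash it first: H(key) = 1c, then zero-pad to 4 bytes: K' = 1c 00 00 00.
K' ⊕ ipad = 2a 36 36 36; K' ⊕ opad = 40 5c 5c 5c.
m1: inner = H(2a 36 36 36 73 78 67) = 1e; tag = H(40 5c 5c 5c 1e) = 72 ← matches
m2: inner = H(2a 36 36 36 43 f5 1d) = 21; tag = H(40 5c 5c 5c 21) = 75
m3: inner = H(2a 36 36 36 9e 3b e0) = 85; tag = H(40 5c 5c 5c 85) = d9
m4: inner = H(2a 36 36 36 63 37 64) = ca; tag = H(40 5c 5c 5c ca) = 1e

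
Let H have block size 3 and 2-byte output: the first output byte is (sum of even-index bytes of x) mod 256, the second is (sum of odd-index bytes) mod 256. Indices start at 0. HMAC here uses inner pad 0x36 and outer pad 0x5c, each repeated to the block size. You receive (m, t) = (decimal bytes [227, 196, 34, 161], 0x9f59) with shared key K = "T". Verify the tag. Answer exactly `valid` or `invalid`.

Key "T" = 54 is 1 byte ≤ B = 3; zero-pad to 3 bytes: K' = 54 00 00.
K' ⊕ ipad = 62 36 36; K' ⊕ opad = 08 5c 5c.
Inner hash: even-index sum = 509 mod 256 = 253; odd-index sum = 315 mod 256 = 59 → fd 3b.
Outer hash (recomputed tag): even-index sum = 159 mod 256 = 159; odd-index sum = 345 mod 256 = 89 → 9f 59.
Recomputed tag = 9f59; claimed = 9f59 → match.

valid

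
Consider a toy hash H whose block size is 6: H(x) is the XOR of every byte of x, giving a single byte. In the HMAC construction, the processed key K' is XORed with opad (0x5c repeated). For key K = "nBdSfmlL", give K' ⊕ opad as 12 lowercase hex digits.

Key "nBdSfmlL" = 6e 42 64 53 66 6d 6c 4c is 8 bytes > B = 6, so hash it first: H(key) = 30, then zero-pad to 6 bytes: K' = 30 00 00 00 00 00.
XOR each byte with 0x5c: 30⊕5c=6c, 00⊕5c=5c, 00⊕5c=5c, 00⊕5c=5c, 00⊕5c=5c, 00⊕5c=5c.

6c5c5c5c5c5c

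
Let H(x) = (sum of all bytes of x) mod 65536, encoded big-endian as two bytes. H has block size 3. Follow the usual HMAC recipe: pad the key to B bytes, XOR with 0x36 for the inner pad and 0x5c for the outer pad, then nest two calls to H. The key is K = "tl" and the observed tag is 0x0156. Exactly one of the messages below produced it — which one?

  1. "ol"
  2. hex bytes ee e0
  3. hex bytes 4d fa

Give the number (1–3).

Key "tl" = 74 6c is 2 bytes ≤ B = 3; zero-pad to 3 bytes: K' = 74 6c 00.
K' ⊕ ipad = 42 5a 36; K' ⊕ opad = 28 30 5c.
m1: inner = H(42 5a 36 6f 6c) = 01 ad; tag = H(28 30 5c 01 ad) = 0162
m2: inner = H(42 5a 36 ee e0) = 02 a0; tag = H(28 30 5c 02 a0) = 0156 ← matches
m3: inner = H(42 5a 36 4d fa) = 02 19; tag = H(28 30 5c 02 19) = 00cf

2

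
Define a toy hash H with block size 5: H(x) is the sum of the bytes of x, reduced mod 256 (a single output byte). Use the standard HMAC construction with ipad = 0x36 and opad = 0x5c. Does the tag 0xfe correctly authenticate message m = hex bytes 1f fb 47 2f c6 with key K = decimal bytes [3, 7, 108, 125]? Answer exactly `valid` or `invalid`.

valid

Key decimal bytes [3, 7, 108, 125] = 03 07 6c 7d is 4 bytes ≤ B = 5; zero-pad to 5 bytes: K' = 03 07 6c 7d 00.
K' ⊕ ipad = 35 31 5a 4b 36; K' ⊕ opad = 5f 5b 30 21 5c.
Inner hash: sum = 53+49+90+75+54+31+251+71+47+198 = 919; mod 256 = 151 → 97.
Outer hash (recomputed tag): sum = 95+91+48+33+92+151 = 510; mod 256 = 254 → fe.
Recomputed tag = fe; claimed = fe → match.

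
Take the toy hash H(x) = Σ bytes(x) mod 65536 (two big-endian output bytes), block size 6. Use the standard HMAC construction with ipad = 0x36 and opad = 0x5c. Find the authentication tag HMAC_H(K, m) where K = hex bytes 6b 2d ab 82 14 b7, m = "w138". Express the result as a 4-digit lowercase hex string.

0432

Key hex bytes 6b 2d ab 82 14 b7 is exactly B = 6 bytes: K' = 6b 2d ab 82 14 b7.
K' ⊕ ipad = 5d 1b 9d b4 22 81.  K' ⊕ opad = 37 71 f7 de 48 eb.
Inner input = (K'⊕ipad) ∥ m = 5d 1b 9d b4 22 81 ∥ 77 31 33 38.
Inner hash: sum = 93+27+157+180+34+129+119+49+51+56 = 895 → 03 7f.
Outer input = (K'⊕opad) ∥ inner = 37 71 f7 de 48 eb ∥ 03 7f.
Outer hash (tag): sum = 55+113+247+222+72+235+3+127 = 1074 → 04 32.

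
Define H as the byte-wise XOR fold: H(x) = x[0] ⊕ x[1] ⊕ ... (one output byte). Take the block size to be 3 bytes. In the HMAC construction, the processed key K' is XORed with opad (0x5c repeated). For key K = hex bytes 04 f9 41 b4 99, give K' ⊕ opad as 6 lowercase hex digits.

Key hex bytes 04 f9 41 b4 99 is 5 bytes > B = 3, so hash it first: H(key) = 91, then zero-pad to 3 bytes: K' = 91 00 00.
XOR each byte with 0x5c: 91⊕5c=cd, 00⊕5c=5c, 00⊕5c=5c.

cd5c5c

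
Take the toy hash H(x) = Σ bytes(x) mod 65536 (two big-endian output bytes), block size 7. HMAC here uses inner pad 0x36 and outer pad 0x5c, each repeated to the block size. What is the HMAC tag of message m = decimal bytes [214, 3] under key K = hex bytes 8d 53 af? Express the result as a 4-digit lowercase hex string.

Key hex bytes 8d 53 af is 3 bytes ≤ B = 7; zero-pad to 7 bytes: K' = 8d 53 af 00 00 00 00.
K' ⊕ ipad = bb 65 99 36 36 36 36.  K' ⊕ opad = d1 0f f3 5c 5c 5c 5c.
Inner input = (K'⊕ipad) ∥ m = bb 65 99 36 36 36 36 ∥ d6 03.
Inner hash: sum = 187+101+153+54+54+54+54+214+3 = 874 → 03 6a.
Outer input = (K'⊕opad) ∥ inner = d1 0f f3 5c 5c 5c 5c ∥ 03 6a.
Outer hash (tag): sum = 209+15+243+92+92+92+92+3+106 = 944 → 03 b0.

03b0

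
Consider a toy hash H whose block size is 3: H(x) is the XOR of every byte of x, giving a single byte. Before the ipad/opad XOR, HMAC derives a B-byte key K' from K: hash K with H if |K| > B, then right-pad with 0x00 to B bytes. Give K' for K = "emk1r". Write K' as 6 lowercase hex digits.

|K| = 5 > B = 3, so first hash the key.
H(K): XOR 65⊕6d⊕6b⊕31⊕72 = 20.
Zero-pad H(K) = 20 to 3 bytes: K' = 20 00 00.

200000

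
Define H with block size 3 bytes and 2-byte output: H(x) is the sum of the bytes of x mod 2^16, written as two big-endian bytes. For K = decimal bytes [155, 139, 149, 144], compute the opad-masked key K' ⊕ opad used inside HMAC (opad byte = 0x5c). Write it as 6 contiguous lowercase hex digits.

5e175c

Key decimal bytes [155, 139, 149, 144] = 9b 8b 95 90 is 4 bytes > B = 3, so hash it first: H(key) = 02 4b, then zero-pad to 3 bytes: K' = 02 4b 00.
XOR each byte with 0x5c: 02⊕5c=5e, 4b⊕5c=17, 00⊕5c=5c.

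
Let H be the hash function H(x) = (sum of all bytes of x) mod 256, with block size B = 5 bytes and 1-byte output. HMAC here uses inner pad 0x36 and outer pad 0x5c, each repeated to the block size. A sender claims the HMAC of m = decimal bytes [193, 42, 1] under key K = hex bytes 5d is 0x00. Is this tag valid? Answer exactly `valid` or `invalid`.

Key hex bytes 5d is 1 byte ≤ B = 5; zero-pad to 5 bytes: K' = 5d 00 00 00 00.
K' ⊕ ipad = 6b 36 36 36 36; K' ⊕ opad = 01 5c 5c 5c 5c.
Inner hash: sum = 107+54+54+54+54+193+42+1 = 559; mod 256 = 47 → 2f.
Outer hash (recomputed tag): sum = 1+92+92+92+92+47 = 416; mod 256 = 160 → a0.
Recomputed tag = a0; claimed = 00 → mismatch.

invalid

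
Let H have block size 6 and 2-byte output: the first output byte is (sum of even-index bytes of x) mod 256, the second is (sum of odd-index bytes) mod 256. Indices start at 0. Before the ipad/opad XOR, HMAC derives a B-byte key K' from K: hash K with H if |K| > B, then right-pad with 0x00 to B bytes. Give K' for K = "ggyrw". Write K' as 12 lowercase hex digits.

676779727700

Key "ggyrw" = 67 67 79 72 77 is 5 bytes ≤ B = 6; zero-pad to 6 bytes: K' = 67 67 79 72 77 00.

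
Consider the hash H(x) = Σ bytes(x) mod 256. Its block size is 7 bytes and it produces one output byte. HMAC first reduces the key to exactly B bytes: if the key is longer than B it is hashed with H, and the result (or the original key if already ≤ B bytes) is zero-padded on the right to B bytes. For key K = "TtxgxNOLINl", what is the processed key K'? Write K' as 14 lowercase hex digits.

0b000000000000

|K| = 11 > B = 7, so first hash the key.
H(K): sum = 84+116+120+103+120+78+79+76+73+78+108 = 1035; mod 256 = 11 → 0b.
Zero-pad H(K) = 0b to 7 bytes: K' = 0b 00 00 00 00 00 00.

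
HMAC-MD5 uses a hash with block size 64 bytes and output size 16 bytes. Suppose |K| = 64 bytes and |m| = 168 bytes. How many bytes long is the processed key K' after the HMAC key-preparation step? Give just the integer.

Key is 64 ≤ 64 bytes, zero-padded: |K'| = 64.

64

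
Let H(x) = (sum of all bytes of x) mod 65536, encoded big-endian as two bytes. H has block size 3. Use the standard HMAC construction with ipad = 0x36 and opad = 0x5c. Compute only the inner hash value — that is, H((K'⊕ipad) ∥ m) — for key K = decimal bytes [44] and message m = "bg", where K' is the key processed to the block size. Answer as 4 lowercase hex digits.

014f

Key decimal bytes [44] = 2c is 1 byte ≤ B = 3; zero-pad to 3 bytes: K' = 2c 00 00.
K' ⊕ ipad = 1a 36 36.
Inner input = 1a 36 36 ∥ 62 67.
Inner hash: sum = 26+54+54+98+103 = 335 → 01 4f.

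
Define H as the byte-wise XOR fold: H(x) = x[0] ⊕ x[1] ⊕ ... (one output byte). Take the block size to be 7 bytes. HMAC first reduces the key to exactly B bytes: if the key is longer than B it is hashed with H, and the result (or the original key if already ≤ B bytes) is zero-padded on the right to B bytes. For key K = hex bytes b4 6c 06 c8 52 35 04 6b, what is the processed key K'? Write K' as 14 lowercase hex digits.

|K| = 8 > B = 7, so first hash the key.
H(K): XOR b4⊕6c⊕06⊕c8⊕52⊕35⊕04⊕6b = 1e.
Zero-pad H(K) = 1e to 7 bytes: K' = 1e 00 00 00 00 00 00.

1e000000000000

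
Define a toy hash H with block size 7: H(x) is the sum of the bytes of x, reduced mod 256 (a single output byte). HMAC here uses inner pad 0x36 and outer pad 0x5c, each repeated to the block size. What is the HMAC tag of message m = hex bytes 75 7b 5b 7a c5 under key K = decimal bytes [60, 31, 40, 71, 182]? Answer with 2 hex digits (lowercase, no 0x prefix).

0c

Key decimal bytes [60, 31, 40, 71, 182] = 3c 1f 28 47 b6 is 5 bytes ≤ B = 7; zero-pad to 7 bytes: K' = 3c 1f 28 47 b6 00 00.
K' ⊕ ipad = 0a 29 1e 71 80 36 36.  K' ⊕ opad = 60 43 74 1b ea 5c 5c.
Inner input = (K'⊕ipad) ∥ m = 0a 29 1e 71 80 36 36 ∥ 75 7b 5b 7a c5.
Inner hash: sum = 10+41+30+113+128+54+54+117+123+91+122+197 = 1080; mod 256 = 56 → 38.
Outer input = (K'⊕opad) ∥ inner = 60 43 74 1b ea 5c 5c ∥ 38.
Outer hash (tag): sum = 96+67+116+27+234+92+92+56 = 780; mod 256 = 12 → 0c.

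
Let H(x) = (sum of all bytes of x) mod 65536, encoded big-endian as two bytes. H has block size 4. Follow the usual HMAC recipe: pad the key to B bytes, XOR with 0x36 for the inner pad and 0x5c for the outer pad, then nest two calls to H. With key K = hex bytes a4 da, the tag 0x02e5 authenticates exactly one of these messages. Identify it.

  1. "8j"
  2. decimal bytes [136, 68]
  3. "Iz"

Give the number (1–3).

Key hex bytes a4 da is 2 bytes ≤ B = 4; zero-pad to 4 bytes: K' = a4 da 00 00.
K' ⊕ ipad = 92 ec 36 36; K' ⊕ opad = f8 86 5c 5c.
m1: inner = H(92 ec 36 36 38 6a) = 02 8c; tag = H(f8 86 5c 5c 02 8c) = 02c4
m2: inner = H(92 ec 36 36 88 44) = 02 b6; tag = H(f8 86 5c 5c 02 b6) = 02ee
m3: inner = H(92 ec 36 36 49 7a) = 02 ad; tag = H(f8 86 5c 5c 02 ad) = 02e5 ← matches

3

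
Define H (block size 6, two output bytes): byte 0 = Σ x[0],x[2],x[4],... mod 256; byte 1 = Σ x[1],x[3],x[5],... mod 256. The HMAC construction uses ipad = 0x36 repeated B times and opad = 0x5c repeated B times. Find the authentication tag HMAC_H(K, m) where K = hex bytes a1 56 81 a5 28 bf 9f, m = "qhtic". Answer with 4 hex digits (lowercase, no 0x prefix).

Key hex bytes a1 56 81 a5 28 bf 9f is 7 bytes > B = 6, so hash it first: H(key) = e9 ba, then zero-pad to 6 bytes: K' = e9 ba 00 00 00 00.
K' ⊕ ipad = df 8c 36 36 36 36.  K' ⊕ opad = b5 e6 5c 5c 5c 5c.
Inner input = (K'⊕ipad) ∥ m = df 8c 36 36 36 36 ∥ 71 68 74 69 63.
Inner hash: even-index sum = 659 mod 256 = 147; odd-index sum = 457 mod 256 = 201 → 93 c9.
Outer input = (K'⊕opad) ∥ inner = b5 e6 5c 5c 5c 5c ∥ 93 c9.
Outer hash (tag): even-index sum = 512 mod 256 = 0; odd-index sum = 615 mod 256 = 103 → 00 67.

0067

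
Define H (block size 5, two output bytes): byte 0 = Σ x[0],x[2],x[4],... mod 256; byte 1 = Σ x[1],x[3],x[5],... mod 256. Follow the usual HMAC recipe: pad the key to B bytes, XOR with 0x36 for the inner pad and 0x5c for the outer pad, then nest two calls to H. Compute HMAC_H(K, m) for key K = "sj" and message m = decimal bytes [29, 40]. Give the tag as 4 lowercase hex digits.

Key "sj" = 73 6a is 2 bytes ≤ B = 5; zero-pad to 5 bytes: K' = 73 6a 00 00 00.
K' ⊕ ipad = 45 5c 36 36 36.  K' ⊕ opad = 2f 36 5c 5c 5c.
Inner input = (K'⊕ipad) ∥ m = 45 5c 36 36 36 ∥ 1d 28.
Inner hash: even-index sum = 217 mod 256 = 217; odd-index sum = 175 mod 256 = 175 → d9 af.
Outer input = (K'⊕opad) ∥ inner = 2f 36 5c 5c 5c ∥ d9 af.
Outer hash (tag): even-index sum = 406 mod 256 = 150; odd-index sum = 363 mod 256 = 107 → 96 6b.

966b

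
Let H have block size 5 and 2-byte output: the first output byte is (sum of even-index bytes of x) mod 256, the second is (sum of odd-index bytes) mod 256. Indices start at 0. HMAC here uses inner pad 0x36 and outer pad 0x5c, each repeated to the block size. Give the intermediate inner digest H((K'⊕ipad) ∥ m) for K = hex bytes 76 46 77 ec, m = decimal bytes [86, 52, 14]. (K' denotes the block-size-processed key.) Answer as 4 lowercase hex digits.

ebae

Key hex bytes 76 46 77 ec is 4 bytes ≤ B = 5; zero-pad to 5 bytes: K' = 76 46 77 ec 00.
K' ⊕ ipad = 40 70 41 da 36.
Inner input = 40 70 41 da 36 ∥ 56 34 0e.
Inner hash: even-index sum = 235 mod 256 = 235; odd-index sum = 430 mod 256 = 174 → eb ae.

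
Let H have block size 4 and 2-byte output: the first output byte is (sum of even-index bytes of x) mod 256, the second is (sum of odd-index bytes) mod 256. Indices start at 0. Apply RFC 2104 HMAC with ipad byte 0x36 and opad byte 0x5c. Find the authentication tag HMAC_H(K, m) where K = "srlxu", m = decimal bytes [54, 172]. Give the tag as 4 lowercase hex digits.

Key "srlxu" = 73 72 6c 78 75 is 5 bytes > B = 4, so hash it first: H(key) = 54 ea, then zero-pad to 4 bytes: K' = 54 ea 00 00.
K' ⊕ ipad = 62 dc 36 36.  K' ⊕ opad = 08 b6 5c 5c.
Inner input = (K'⊕ipad) ∥ m = 62 dc 36 36 ∥ 36 ac.
Inner hash: even-index sum = 206 mod 256 = 206; odd-index sum = 446 mod 256 = 190 → ce be.
Outer input = (K'⊕opad) ∥ inner = 08 b6 5c 5c ∥ ce be.
Outer hash (tag): even-index sum = 306 mod 256 = 50; odd-index sum = 464 mod 256 = 208 → 32 d0.

32d0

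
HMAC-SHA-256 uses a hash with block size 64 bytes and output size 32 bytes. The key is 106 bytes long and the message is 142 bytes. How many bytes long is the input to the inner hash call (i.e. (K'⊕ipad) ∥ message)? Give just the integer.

206

Key is 106 > 64 bytes, so it is hashed to 32 bytes then zero-padded to 64: |K'| = 64.
Inner input = (K'⊕ipad) ∥ m → 64 + 142 = 206 bytes.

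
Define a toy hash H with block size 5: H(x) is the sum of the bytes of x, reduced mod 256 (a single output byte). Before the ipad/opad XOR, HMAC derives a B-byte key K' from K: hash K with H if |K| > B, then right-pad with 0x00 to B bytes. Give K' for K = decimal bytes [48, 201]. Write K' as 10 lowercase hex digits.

Key decimal bytes [48, 201] = 30 c9 is 2 bytes ≤ B = 5; zero-pad to 5 bytes: K' = 30 c9 00 00 00.

30c9000000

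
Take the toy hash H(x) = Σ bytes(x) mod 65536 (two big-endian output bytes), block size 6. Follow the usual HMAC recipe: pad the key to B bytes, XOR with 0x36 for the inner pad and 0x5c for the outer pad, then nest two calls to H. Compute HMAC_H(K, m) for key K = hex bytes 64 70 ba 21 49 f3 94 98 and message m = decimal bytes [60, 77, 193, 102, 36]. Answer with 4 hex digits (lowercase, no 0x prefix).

0314

Key hex bytes 64 70 ba 21 49 f3 94 98 is 8 bytes > B = 6, so hash it first: H(key) = 04 17, then zero-pad to 6 bytes: K' = 04 17 00 00 00 00.
K' ⊕ ipad = 32 21 36 36 36 36.  K' ⊕ opad = 58 4b 5c 5c 5c 5c.
Inner input = (K'⊕ipad) ∥ m = 32 21 36 36 36 36 ∥ 3c 4d c1 66 24.
Inner hash: sum = 50+33+54+54+54+54+60+77+193+102+36 = 767 → 02 ff.
Outer input = (K'⊕opad) ∥ inner = 58 4b 5c 5c 5c 5c ∥ 02 ff.
Outer hash (tag): sum = 88+75+92+92+92+92+2+255 = 788 → 03 14.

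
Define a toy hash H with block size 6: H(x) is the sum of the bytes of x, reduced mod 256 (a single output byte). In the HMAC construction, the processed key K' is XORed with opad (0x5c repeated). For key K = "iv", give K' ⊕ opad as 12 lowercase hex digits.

Key "iv" = 69 76 is 2 bytes ≤ B = 6; zero-pad to 6 bytes: K' = 69 76 00 00 00 00.
XOR each byte with 0x5c: 69⊕5c=35, 76⊕5c=2a, 00⊕5c=5c, 00⊕5c=5c, 00⊕5c=5c, 00⊕5c=5c.

352a5c5c5c5c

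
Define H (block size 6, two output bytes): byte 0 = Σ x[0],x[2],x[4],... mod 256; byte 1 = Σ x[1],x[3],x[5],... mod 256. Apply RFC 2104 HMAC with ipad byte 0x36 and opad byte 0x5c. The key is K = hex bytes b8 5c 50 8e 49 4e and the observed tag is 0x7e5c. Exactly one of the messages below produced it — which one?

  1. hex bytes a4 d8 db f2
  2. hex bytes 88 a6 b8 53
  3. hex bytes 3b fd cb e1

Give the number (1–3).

Key hex bytes b8 5c 50 8e 49 4e is exactly B = 6 bytes: K' = b8 5c 50 8e 49 4e.
K' ⊕ ipad = 8e 6a 66 b8 7f 78; K' ⊕ opad = e4 00 0c d2 15 12.
m1: inner = H(8e 6a 66 b8 7f 78 a4 d8 db f2) = f2 64; tag = H(e4 00 0c d2 15 12 f2 64) = f748
m2: inner = H(8e 6a 66 b8 7f 78 88 a6 b8 53) = b3 93; tag = H(e4 00 0c d2 15 12 b3 93) = b877
m3: inner = H(8e 6a 66 b8 7f 78 3b fd cb e1) = 79 78; tag = H(e4 00 0c d2 15 12 79 78) = 7e5c ← matches

3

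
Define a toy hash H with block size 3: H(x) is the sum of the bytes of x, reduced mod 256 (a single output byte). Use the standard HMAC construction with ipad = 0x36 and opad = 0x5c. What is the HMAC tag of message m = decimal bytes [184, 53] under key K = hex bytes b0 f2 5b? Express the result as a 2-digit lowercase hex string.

Key hex bytes b0 f2 5b is exactly B = 3 bytes: K' = b0 f2 5b.
K' ⊕ ipad = 86 c4 6d.  K' ⊕ opad = ec ae 07.
Inner input = (K'⊕ipad) ∥ m = 86 c4 6d ∥ b8 35.
Inner hash: sum = 134+196+109+184+53 = 676; mod 256 = 164 → a4.
Outer input = (K'⊕opad) ∥ inner = ec ae 07 ∥ a4.
Outer hash (tag): sum = 236+174+7+164 = 581; mod 256 = 69 → 45.

45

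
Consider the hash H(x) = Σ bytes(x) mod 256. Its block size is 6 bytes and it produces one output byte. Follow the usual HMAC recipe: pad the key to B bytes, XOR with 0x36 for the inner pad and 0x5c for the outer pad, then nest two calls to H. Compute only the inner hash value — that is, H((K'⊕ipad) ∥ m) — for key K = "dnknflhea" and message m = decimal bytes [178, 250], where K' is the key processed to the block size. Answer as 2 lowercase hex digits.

57

Key "dnknflhea" = 64 6e 6b 6e 66 6c 68 65 61 is 9 bytes > B = 6, so hash it first: H(key) = ab, then zero-pad to 6 bytes: K' = ab 00 00 00 00 00.
K' ⊕ ipad = 9d 36 36 36 36 36.
Inner input = 9d 36 36 36 36 36 ∥ b2 fa.
Inner hash: sum = 157+54+54+54+54+54+178+250 = 855; mod 256 = 87 → 57.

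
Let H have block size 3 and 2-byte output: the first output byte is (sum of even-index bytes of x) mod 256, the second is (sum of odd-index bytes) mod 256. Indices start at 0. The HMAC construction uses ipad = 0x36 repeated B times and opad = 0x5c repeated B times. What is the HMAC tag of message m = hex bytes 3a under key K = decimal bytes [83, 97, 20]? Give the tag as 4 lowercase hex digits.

Key decimal bytes [83, 97, 20] = 53 61 14 is exactly B = 3 bytes: K' = 53 61 14.
K' ⊕ ipad = 65 57 22.  K' ⊕ opad = 0f 3d 48.
Inner input = (K'⊕ipad) ∥ m = 65 57 22 ∥ 3a.
Inner hash: even-index sum = 135 mod 256 = 135; odd-index sum = 145 mod 256 = 145 → 87 91.
Outer input = (K'⊕opad) ∥ inner = 0f 3d 48 ∥ 87 91.
Outer hash (tag): even-index sum = 232 mod 256 = 232; odd-index sum = 196 mod 256 = 196 → e8 c4.

e8c4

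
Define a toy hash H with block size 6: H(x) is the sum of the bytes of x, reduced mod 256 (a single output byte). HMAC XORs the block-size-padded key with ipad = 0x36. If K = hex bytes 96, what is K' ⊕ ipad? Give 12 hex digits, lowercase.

a03636363636

Key hex bytes 96 is 1 byte ≤ B = 6; zero-pad to 6 bytes: K' = 96 00 00 00 00 00.
XOR each byte with 0x36: 96⊕36=a0, 00⊕36=36, 00⊕36=36, 00⊕36=36, 00⊕36=36, 00⊕36=36.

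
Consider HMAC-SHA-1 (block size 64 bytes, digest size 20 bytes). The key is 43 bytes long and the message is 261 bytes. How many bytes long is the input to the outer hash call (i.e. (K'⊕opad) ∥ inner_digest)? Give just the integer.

84

Key is 43 ≤ 64 bytes, zero-padded: |K'| = 64.
Outer input = (K'⊕opad) ∥ H(inner) → 64 + 20 = 84 bytes.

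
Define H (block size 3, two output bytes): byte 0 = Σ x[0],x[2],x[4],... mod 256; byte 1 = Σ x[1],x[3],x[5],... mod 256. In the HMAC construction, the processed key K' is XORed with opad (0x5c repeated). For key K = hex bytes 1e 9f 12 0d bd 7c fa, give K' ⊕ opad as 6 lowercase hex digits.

Key hex bytes 1e 9f 12 0d bd 7c fa is 7 bytes > B = 3, so hash it first: H(key) = e7 28, then zero-pad to 3 bytes: K' = e7 28 00.
XOR each byte with 0x5c: e7⊕5c=bb, 28⊕5c=74, 00⊕5c=5c.

bb745c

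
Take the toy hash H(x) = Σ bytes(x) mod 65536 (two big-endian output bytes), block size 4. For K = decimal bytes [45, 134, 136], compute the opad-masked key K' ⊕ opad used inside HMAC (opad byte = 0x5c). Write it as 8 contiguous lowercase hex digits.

Key decimal bytes [45, 134, 136] = 2d 86 88 is 3 bytes ≤ B = 4; zero-pad to 4 bytes: K' = 2d 86 88 00.
XOR each byte with 0x5c: 2d⊕5c=71, 86⊕5c=da, 88⊕5c=d4, 00⊕5c=5c.

71dad45c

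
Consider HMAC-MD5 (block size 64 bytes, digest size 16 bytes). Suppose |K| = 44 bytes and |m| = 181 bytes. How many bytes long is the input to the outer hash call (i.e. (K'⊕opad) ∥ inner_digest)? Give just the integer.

Key is 44 ≤ 64 bytes, zero-padded: |K'| = 64.
Outer input = (K'⊕opad) ∥ H(inner) → 64 + 16 = 80 bytes.

80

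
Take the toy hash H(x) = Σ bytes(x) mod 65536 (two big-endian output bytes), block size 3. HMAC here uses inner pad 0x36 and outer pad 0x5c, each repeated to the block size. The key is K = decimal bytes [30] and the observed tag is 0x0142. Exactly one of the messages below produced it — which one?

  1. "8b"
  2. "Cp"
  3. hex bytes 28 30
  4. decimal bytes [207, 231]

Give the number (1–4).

2

Key decimal bytes [30] = 1e is 1 byte ≤ B = 3; zero-pad to 3 bytes: K' = 1e 00 00.
K' ⊕ ipad = 28 36 36; K' ⊕ opad = 42 5c 5c.
m1: inner = H(28 36 36 38 62) = 01 2e; tag = H(42 5c 5c 01 2e) = 0129
m2: inner = H(28 36 36 43 70) = 01 47; tag = H(42 5c 5c 01 47) = 0142 ← matches
m3: inner = H(28 36 36 28 30) = 00 ec; tag = H(42 5c 5c 00 ec) = 01e6
m4: inner = H(28 36 36 cf e7) = 02 4a; tag = H(42 5c 5c 02 4a) = 0146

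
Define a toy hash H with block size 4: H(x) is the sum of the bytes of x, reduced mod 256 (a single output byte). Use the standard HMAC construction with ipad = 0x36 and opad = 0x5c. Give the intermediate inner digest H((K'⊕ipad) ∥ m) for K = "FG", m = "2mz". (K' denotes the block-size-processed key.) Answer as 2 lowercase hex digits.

66

Key "FG" = 46 47 is 2 bytes ≤ B = 4; zero-pad to 4 bytes: K' = 46 47 00 00.
K' ⊕ ipad = 70 71 36 36.
Inner input = 70 71 36 36 ∥ 32 6d 7a.
Inner hash: sum = 112+113+54+54+50+109+122 = 614; mod 256 = 102 → 66.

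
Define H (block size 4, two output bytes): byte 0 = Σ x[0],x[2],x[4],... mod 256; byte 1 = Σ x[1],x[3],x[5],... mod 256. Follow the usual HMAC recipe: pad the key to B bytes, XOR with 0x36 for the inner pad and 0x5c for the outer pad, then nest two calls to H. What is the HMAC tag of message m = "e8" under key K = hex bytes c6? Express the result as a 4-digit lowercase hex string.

815c

Key hex bytes c6 is 1 byte ≤ B = 4; zero-pad to 4 bytes: K' = c6 00 00 00.
K' ⊕ ipad = f0 36 36 36.  K' ⊕ opad = 9a 5c 5c 5c.
Inner input = (K'⊕ipad) ∥ m = f0 36 36 36 ∥ 65 38.
Inner hash: even-index sum = 395 mod 256 = 139; odd-index sum = 164 mod 256 = 164 → 8b a4.
Outer input = (K'⊕opad) ∥ inner = 9a 5c 5c 5c ∥ 8b a4.
Outer hash (tag): even-index sum = 385 mod 256 = 129; odd-index sum = 348 mod 256 = 92 → 81 5c.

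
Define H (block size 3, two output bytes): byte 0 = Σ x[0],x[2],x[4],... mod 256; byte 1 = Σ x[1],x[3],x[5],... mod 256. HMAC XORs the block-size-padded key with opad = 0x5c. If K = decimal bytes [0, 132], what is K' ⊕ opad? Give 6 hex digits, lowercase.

5cd85c

Key decimal bytes [0, 132] = 00 84 is 2 bytes ≤ B = 3; zero-pad to 3 bytes: K' = 00 84 00.
XOR each byte with 0x5c: 00⊕5c=5c, 84⊕5c=d8, 00⊕5c=5c.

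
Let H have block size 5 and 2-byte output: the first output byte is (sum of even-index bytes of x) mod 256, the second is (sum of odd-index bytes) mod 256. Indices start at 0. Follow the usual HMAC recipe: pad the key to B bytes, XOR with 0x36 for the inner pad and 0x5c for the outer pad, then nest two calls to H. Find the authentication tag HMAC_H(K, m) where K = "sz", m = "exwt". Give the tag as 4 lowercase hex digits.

451f

Key "sz" = 73 7a is 2 bytes ≤ B = 5; zero-pad to 5 bytes: K' = 73 7a 00 00 00.
K' ⊕ ipad = 45 4c 36 36 36.  K' ⊕ opad = 2f 26 5c 5c 5c.
Inner input = (K'⊕ipad) ∥ m = 45 4c 36 36 36 ∥ 65 78 77 74.
Inner hash: even-index sum = 413 mod 256 = 157; odd-index sum = 350 mod 256 = 94 → 9d 5e.
Outer input = (K'⊕opad) ∥ inner = 2f 26 5c 5c 5c ∥ 9d 5e.
Outer hash (tag): even-index sum = 325 mod 256 = 69; odd-index sum = 287 mod 256 = 31 → 45 1f.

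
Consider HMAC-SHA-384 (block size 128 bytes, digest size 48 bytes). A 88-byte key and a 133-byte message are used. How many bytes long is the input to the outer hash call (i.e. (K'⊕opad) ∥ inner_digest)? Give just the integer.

176

Key is 88 ≤ 128 bytes, zero-padded: |K'| = 128.
Outer input = (K'⊕opad) ∥ H(inner) → 128 + 48 = 176 bytes.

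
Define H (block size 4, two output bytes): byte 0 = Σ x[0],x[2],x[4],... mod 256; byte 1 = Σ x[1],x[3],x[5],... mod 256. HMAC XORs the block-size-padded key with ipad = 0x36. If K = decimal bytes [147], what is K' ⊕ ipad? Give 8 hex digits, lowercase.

a5363636

Key decimal bytes [147] = 93 is 1 byte ≤ B = 4; zero-pad to 4 bytes: K' = 93 00 00 00.
XOR each byte with 0x36: 93⊕36=a5, 00⊕36=36, 00⊕36=36, 00⊕36=36.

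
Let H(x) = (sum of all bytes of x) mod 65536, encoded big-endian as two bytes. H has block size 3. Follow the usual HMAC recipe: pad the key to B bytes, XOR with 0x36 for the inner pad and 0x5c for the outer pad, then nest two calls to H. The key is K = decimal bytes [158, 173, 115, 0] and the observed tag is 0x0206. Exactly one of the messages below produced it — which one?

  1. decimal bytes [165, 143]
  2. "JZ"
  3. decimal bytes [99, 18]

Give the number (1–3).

Key decimal bytes [158, 173, 115, 0] = 9e ad 73 00 is 4 bytes > B = 3, so hash it first: H(key) = 01 be, then zero-pad to 3 bytes: K' = 01 be 00.
K' ⊕ ipad = 37 88 36; K' ⊕ opad = 5d e2 5c.
m1: inner = H(37 88 36 a5 8f) = 02 29; tag = H(5d e2 5c 02 29) = 01c6
m2: inner = H(37 88 36 4a 5a) = 01 99; tag = H(5d e2 5c 01 99) = 0235
m3: inner = H(37 88 36 63 12) = 01 6a; tag = H(5d e2 5c 01 6a) = 0206 ← matches

3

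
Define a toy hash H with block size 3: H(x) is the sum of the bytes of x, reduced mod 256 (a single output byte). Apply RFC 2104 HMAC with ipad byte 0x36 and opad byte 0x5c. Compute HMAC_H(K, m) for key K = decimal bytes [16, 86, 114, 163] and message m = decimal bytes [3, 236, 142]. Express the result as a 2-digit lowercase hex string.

15

Key decimal bytes [16, 86, 114, 163] = 10 56 72 a3 is 4 bytes > B = 3, so hash it first: H(key) = 7b, then zero-pad to 3 bytes: K' = 7b 00 00.
K' ⊕ ipad = 4d 36 36.  K' ⊕ opad = 27 5c 5c.
Inner input = (K'⊕ipad) ∥ m = 4d 36 36 ∥ 03 ec 8e.
Inner hash: sum = 77+54+54+3+236+142 = 566; mod 256 = 54 → 36.
Outer input = (K'⊕opad) ∥ inner = 27 5c 5c ∥ 36.
Outer hash (tag): sum = 39+92+92+54 = 277; mod 256 = 21 → 15.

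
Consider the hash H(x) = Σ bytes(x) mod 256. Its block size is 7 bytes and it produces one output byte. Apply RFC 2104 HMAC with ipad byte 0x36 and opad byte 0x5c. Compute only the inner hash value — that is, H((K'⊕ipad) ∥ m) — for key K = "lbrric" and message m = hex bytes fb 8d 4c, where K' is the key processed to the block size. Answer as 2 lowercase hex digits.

f4

Key "lbrric" = 6c 62 72 72 69 63 is 6 bytes ≤ B = 7; zero-pad to 7 bytes: K' = 6c 62 72 72 69 63 00.
K' ⊕ ipad = 5a 54 44 44 5f 55 36.
Inner input = 5a 54 44 44 5f 55 36 ∥ fb 8d 4c.
Inner hash: sum = 90+84+68+68+95+85+54+251+141+76 = 1012; mod 256 = 244 → f4.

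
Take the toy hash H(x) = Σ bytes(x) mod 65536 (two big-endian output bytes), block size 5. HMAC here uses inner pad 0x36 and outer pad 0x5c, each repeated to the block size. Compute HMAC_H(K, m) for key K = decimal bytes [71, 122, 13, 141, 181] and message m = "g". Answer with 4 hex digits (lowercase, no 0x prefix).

02eb

Key decimal bytes [71, 122, 13, 141, 181] = 47 7a 0d 8d b5 is exactly B = 5 bytes: K' = 47 7a 0d 8d b5.
K' ⊕ ipad = 71 4c 3b bb 83.  K' ⊕ opad = 1b 26 51 d1 e9.
Inner input = (K'⊕ipad) ∥ m = 71 4c 3b bb 83 ∥ 67.
Inner hash: sum = 113+76+59+187+131+103 = 669 → 02 9d.
Outer input = (K'⊕opad) ∥ inner = 1b 26 51 d1 e9 ∥ 02 9d.
Outer hash (tag): sum = 27+38+81+209+233+2+157 = 747 → 02 eb.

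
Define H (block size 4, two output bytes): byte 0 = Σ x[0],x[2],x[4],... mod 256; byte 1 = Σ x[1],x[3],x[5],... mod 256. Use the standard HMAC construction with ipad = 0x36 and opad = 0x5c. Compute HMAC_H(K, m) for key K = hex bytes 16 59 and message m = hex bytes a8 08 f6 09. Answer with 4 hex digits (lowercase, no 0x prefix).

9a17

Key hex bytes 16 59 is 2 bytes ≤ B = 4; zero-pad to 4 bytes: K' = 16 59 00 00.
K' ⊕ ipad = 20 6f 36 36.  K' ⊕ opad = 4a 05 5c 5c.
Inner input = (K'⊕ipad) ∥ m = 20 6f 36 36 ∥ a8 08 f6 09.
Inner hash: even-index sum = 500 mod 256 = 244; odd-index sum = 182 mod 256 = 182 → f4 b6.
Outer input = (K'⊕opad) ∥ inner = 4a 05 5c 5c ∥ f4 b6.
Outer hash (tag): even-index sum = 410 mod 256 = 154; odd-index sum = 279 mod 256 = 23 → 9a 17.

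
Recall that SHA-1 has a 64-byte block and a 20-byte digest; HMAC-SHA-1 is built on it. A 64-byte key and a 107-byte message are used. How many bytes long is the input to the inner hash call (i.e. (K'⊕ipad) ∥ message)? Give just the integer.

171

Key is 64 ≤ 64 bytes, zero-padded: |K'| = 64.
Inner input = (K'⊕ipad) ∥ m → 64 + 107 = 171 bytes.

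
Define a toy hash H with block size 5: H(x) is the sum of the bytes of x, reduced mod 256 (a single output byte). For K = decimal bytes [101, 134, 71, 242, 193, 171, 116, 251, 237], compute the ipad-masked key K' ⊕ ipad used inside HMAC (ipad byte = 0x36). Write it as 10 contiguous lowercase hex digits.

Key decimal bytes [101, 134, 71, 242, 193, 171, 116, 251, 237] = 65 86 47 f2 c1 ab 74 fb ed is 9 bytes > B = 5, so hash it first: H(key) = ec, then zero-pad to 5 bytes: K' = ec 00 00 00 00.
XOR each byte with 0x36: ec⊕36=da, 00⊕36=36, 00⊕36=36, 00⊕36=36, 00⊕36=36.

da36363636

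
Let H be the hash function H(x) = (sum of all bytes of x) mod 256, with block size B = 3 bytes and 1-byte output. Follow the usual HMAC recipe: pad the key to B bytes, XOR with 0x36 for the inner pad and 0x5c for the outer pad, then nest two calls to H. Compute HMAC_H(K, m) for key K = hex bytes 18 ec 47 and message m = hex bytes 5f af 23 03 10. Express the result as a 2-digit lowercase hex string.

Key hex bytes 18 ec 47 is exactly B = 3 bytes: K' = 18 ec 47.
K' ⊕ ipad = 2e da 71.  K' ⊕ opad = 44 b0 1b.
Inner input = (K'⊕ipad) ∥ m = 2e da 71 ∥ 5f af 23 03 10.
Inner hash: sum = 46+218+113+95+175+35+3+16 = 701; mod 256 = 189 → bd.
Outer input = (K'⊕opad) ∥ inner = 44 b0 1b ∥ bd.
Outer hash (tag): sum = 68+176+27+189 = 460; mod 256 = 204 → cc.

cc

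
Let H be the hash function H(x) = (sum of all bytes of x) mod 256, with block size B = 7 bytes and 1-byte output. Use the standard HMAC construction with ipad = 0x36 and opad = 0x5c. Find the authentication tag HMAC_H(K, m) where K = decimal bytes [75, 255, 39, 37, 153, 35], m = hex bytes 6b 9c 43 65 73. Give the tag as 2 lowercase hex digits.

Key decimal bytes [75, 255, 39, 37, 153, 35] = 4b ff 27 25 99 23 is 6 bytes ≤ B = 7; zero-pad to 7 bytes: K' = 4b ff 27 25 99 23 00.
K' ⊕ ipad = 7d c9 11 13 af 15 36.  K' ⊕ opad = 17 a3 7b 79 c5 7f 5c.
Inner input = (K'⊕ipad) ∥ m = 7d c9 11 13 af 15 36 ∥ 6b 9c 43 65 73.
Inner hash: sum = 125+201+17+19+175+21+54+107+156+67+101+115 = 1158; mod 256 = 134 → 86.
Outer input = (K'⊕opad) ∥ inner = 17 a3 7b 79 c5 7f 5c ∥ 86.
Outer hash (tag): sum = 23+163+123+121+197+127+92+134 = 980; mod 256 = 212 → d4.

d4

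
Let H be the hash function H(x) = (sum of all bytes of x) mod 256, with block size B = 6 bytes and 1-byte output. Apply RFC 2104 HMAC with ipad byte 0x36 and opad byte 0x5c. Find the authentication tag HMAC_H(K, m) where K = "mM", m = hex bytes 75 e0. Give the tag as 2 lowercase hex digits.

b5

Key "mM" = 6d 4d is 2 bytes ≤ B = 6; zero-pad to 6 bytes: K' = 6d 4d 00 00 00 00.
K' ⊕ ipad = 5b 7b 36 36 36 36.  K' ⊕ opad = 31 11 5c 5c 5c 5c.
Inner input = (K'⊕ipad) ∥ m = 5b 7b 36 36 36 36 ∥ 75 e0.
Inner hash: sum = 91+123+54+54+54+54+117+224 = 771; mod 256 = 3 → 03.
Outer input = (K'⊕opad) ∥ inner = 31 11 5c 5c 5c 5c ∥ 03.
Outer hash (tag): sum = 49+17+92+92+92+92+3 = 437; mod 256 = 181 → b5.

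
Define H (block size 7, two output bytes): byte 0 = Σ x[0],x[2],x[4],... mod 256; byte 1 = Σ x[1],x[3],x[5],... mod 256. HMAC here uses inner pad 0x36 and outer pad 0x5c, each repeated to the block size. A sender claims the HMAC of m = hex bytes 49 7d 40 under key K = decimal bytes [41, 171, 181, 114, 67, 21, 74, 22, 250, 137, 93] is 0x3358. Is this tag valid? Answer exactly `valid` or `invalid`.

invalid

Key decimal bytes [41, 171, 181, 114, 67, 21, 74, 22, 250, 137, 93] = 29 ab b5 72 43 15 4a 16 fa 89 5d is 11 bytes > B = 7, so hash it first: H(key) = c2 d1, then zero-pad to 7 bytes: K' = c2 d1 00 00 00 00 00.
K' ⊕ ipad = f4 e7 36 36 36 36 36; K' ⊕ opad = 9e 8d 5c 5c 5c 5c 5c.
Inner hash: even-index sum = 531 mod 256 = 19; odd-index sum = 476 mod 256 = 220 → 13 dc.
Outer hash (recomputed tag): even-index sum = 654 mod 256 = 142; odd-index sum = 344 mod 256 = 88 → 8e 58.
Recomputed tag = 8e58; claimed = 3358 → mismatch.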